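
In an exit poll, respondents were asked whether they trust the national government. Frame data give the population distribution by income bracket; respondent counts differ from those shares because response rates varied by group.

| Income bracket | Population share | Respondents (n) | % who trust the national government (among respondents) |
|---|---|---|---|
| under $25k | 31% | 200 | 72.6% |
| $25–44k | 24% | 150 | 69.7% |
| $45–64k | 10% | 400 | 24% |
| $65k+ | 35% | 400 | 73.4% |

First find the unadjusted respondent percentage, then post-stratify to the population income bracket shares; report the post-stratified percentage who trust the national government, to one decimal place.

67.3%

Without adjustment, the pooled respondent share is:
  (200/1150)×72.6 + (150/1150)×69.7 + (400/1150)×24 + (400/1150)×73.4 = 55.5957%
Post-stratifying to population shares instead:
  0.31×72.6 + 0.24×69.7 + 0.1×24 + 0.35×73.4 = 67.324%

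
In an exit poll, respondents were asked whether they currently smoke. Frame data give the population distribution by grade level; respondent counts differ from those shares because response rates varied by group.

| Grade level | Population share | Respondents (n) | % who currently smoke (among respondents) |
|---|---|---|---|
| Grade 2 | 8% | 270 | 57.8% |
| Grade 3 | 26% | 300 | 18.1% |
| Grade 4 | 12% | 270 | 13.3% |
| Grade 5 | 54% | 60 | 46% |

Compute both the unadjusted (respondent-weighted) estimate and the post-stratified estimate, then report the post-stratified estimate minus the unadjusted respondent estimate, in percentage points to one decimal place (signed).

+5.3 percentage points

Naive respondent-only estimate (weights = respondent counts):
  (270/900)×57.8 + (300/900)×18.1 + (270/900)×13.3 + (60/900)×46 = 30.43%
Reweighting by population grade level shares:
  0.08×57.8 + 0.26×18.1 + 0.12×13.3 + 0.54×46 = 35.766%
Difference = 35.766 − 30.43 = 5.336 pp.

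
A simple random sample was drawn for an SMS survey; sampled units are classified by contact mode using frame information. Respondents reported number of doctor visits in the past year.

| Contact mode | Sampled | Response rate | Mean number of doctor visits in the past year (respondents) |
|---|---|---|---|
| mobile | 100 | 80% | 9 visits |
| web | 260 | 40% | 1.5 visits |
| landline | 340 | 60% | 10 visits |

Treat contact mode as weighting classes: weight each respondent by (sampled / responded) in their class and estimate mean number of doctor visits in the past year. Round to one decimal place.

Inverse-response-rate weighting restores each class to its sampled count, so class totals weight by n_sampled:
  mobile: 100 × 9 = 900
  web: 260 × 1.5 = 390
  landline: 340 × 10 = 3400
Adjusted estimate = 4690 / 700 = 6.7 → 6.7.

6.7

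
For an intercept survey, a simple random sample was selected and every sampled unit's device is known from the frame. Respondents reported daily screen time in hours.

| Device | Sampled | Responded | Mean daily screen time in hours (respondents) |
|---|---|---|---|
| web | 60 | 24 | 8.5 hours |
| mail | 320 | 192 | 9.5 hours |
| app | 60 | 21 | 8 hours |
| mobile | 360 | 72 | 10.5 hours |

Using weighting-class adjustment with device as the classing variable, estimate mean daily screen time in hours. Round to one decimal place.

Response rates by class: web 24/60 = 40%, mail 192/320 = 60%, app 21/60 = 35%, mobile 72/360 = 20%.
With weight = n_sampled/n_responded per class, the weighted class total is n_sampled:
  web: 60 × 8.5 = 510
  mail: 320 × 9.5 = 3040
  app: 60 × 8 = 480
  mobile: 360 × 10.5 = 3780
Adjusted estimate = 7810 / 800 = 9.7625 → 9.8.

9.8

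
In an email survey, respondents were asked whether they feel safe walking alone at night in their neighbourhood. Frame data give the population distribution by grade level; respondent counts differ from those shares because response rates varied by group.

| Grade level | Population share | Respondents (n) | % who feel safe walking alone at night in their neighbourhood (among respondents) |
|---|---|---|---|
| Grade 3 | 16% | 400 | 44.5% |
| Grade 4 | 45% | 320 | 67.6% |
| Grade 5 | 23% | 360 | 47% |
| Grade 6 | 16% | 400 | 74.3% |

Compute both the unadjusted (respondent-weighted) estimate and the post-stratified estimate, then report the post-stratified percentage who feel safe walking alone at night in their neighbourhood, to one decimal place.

60.2%

Naive respondent-only estimate (weights = respondent counts):
  (400/1480)×44.5 + (320/1480)×67.6 + (360/1480)×47 + (400/1480)×74.3 = 58.1568%
Post-stratifying to population shares instead:
  0.16×44.5 + 0.45×67.6 + 0.23×47 + 0.16×74.3 = 60.238%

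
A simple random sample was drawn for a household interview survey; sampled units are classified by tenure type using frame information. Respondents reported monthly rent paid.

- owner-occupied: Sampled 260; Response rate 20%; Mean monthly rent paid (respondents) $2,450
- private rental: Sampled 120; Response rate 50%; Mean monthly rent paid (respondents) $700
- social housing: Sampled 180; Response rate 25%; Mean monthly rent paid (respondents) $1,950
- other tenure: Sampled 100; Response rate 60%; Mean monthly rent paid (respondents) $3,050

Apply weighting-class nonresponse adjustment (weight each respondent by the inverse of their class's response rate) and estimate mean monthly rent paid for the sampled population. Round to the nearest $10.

$2,090

Each respondent's weight = sampled/responded in their class; summing within a class gives n_sampled, so:
  owner-occupied: 260 × 2450 = 637,000
  private rental: 120 × 700 = 84,000
  social housing: 180 × 1950 = 351,000
  other tenure: 100 × 3050 = 305,000
Adjusted estimate = 1,377,000 / 660 = 2086.36 → $2,090.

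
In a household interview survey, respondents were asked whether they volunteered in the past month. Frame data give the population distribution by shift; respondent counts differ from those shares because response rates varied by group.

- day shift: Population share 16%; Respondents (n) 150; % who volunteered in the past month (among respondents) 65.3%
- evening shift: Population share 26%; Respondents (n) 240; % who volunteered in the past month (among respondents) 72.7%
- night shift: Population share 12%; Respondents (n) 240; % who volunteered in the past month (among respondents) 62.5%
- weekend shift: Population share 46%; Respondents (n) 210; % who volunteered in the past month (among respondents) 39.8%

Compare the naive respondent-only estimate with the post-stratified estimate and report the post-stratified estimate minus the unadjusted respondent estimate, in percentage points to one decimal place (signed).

-5.1 percentage points

Without adjustment, the pooled respondent share is:
  (150/840)×65.3 + (240/840)×72.7 + (240/840)×62.5 + (210/840)×39.8 = 60.2393%
Post-stratifying to population shares instead:
  0.16×65.3 + 0.26×72.7 + 0.12×62.5 + 0.46×39.8 = 55.158%
Difference = 55.158 − 60.2393 = -5.0813 pp.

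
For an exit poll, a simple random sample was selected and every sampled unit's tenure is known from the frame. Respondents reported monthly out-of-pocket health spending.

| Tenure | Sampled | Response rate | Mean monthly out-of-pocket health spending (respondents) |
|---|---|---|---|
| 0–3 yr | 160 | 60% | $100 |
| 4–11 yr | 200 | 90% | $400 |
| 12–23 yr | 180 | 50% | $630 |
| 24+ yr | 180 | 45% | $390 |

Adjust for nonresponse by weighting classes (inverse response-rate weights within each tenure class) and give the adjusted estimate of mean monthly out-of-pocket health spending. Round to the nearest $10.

$390

Inverse-response-rate weighting restores each class to its sampled count, so class totals weight by n_sampled:
  0–3 yr: 160 × 100 = 16,000
  4–11 yr: 200 × 400 = 80,000
  12–23 yr: 180 × 630 = 113,400
  24+ yr: 180 × 390 = 70,200
Adjusted estimate = 279,600 / 720 = 388.333 → $390.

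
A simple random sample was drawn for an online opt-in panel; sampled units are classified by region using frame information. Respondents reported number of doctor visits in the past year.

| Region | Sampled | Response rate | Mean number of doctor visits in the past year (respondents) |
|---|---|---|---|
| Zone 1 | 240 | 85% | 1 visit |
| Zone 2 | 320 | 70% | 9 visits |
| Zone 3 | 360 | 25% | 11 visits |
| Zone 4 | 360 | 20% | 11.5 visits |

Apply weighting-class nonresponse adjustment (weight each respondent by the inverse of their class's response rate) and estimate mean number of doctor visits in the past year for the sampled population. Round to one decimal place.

Inverse-response-rate weighting restores each class to its sampled count, so class totals weight by n_sampled:
  Zone 1: 240 × 1 = 240
  Zone 2: 320 × 9 = 2880
  Zone 3: 360 × 11 = 3960
  Zone 4: 360 × 11.5 = 4140
Adjusted estimate = 11,220 / 1,280 = 8.76562 → 8.8.

8.8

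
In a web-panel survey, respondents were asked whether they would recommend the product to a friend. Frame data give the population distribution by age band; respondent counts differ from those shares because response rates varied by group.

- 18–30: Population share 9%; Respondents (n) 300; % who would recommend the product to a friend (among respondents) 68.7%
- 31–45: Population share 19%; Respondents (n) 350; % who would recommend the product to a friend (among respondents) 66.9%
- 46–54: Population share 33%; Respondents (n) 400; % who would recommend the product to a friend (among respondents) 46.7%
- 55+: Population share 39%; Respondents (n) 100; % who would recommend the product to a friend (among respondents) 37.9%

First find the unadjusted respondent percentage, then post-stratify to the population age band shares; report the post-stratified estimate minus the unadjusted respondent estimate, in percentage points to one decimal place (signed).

Unadjusted (pooled respondent) estimate weights by respondent counts:
  (300/1150)×68.7 + (350/1150)×66.9 + (400/1150)×46.7 + (100/1150)×37.9 = 57.8217%
Post-stratifying to population shares instead:
  0.09×68.7 + 0.19×66.9 + 0.33×46.7 + 0.39×37.9 = 49.086%
Difference = 49.086 − 57.8217 = -8.7357 pp.

-8.7 percentage points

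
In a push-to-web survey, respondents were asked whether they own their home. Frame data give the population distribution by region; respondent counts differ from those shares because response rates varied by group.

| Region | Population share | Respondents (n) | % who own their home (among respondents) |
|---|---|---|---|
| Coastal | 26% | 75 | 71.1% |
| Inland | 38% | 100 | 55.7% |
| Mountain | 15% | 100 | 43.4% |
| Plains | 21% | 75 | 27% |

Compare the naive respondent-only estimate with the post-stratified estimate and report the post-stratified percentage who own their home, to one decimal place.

51.8%

Without adjustment, the pooled respondent share is:
  (75/350)×71.1 + (100/350)×55.7 + (100/350)×43.4 + (75/350)×27 = 49.3357%
Post-stratified estimate weights by population shares:
  0.26×71.1 + 0.38×55.7 + 0.15×43.4 + 0.21×27 = 51.832%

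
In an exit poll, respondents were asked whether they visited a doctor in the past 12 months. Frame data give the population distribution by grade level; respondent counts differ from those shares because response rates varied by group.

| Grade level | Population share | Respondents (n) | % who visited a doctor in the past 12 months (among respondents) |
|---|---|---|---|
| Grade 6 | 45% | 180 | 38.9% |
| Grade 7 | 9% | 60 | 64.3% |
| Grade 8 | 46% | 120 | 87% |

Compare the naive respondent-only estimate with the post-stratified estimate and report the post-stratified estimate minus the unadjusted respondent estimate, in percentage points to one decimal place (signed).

+4.1 percentage points

Unadjusted (pooled respondent) estimate weights by respondent counts:
  (180/360)×38.9 + (60/360)×64.3 + (120/360)×87 = 59.1667%
Post-stratifying to population shares instead:
  0.45×38.9 + 0.09×64.3 + 0.46×87 = 63.312%
Difference = 63.312 − 59.1667 = 4.1453 pp.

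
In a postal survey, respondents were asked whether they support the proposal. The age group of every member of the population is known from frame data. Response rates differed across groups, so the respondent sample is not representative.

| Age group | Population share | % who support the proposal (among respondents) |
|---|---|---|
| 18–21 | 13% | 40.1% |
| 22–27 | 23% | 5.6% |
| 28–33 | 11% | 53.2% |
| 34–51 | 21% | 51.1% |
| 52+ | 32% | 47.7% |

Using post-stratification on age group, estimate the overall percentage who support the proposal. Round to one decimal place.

38.3%

Post-stratification weights by population share, not respondent share:
  18–21: 0.13 × 40.1 = 5.213
  22–27: 0.23 × 5.6 = 1.288
  28–33: 0.11 × 53.2 = 5.852
  34–51: 0.21 × 51.1 = 10.731
  52+: 0.32 × 47.7 = 15.264
Post-stratified estimate = 38.348 → 38.3%.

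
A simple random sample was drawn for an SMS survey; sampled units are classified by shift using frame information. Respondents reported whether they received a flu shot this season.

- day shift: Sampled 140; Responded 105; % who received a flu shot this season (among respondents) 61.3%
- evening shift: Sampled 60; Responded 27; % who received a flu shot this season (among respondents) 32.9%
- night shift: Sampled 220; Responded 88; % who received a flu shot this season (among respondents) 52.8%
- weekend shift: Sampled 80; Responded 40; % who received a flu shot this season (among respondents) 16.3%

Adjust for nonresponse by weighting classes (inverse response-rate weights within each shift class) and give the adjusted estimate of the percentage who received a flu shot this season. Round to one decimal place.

Class response rates: day shift 105/140 = 75%, evening shift 27/60 = 45%, night shift 88/220 = 40%, weekend shift 40/80 = 50%.
With weight = n_sampled/n_responded per class, the weighted class total is n_sampled:
  day shift: 140 × 61.3 = 8582
  evening shift: 60 × 32.9 = 1974
  night shift: 220 × 52.8 = 11,616
  weekend shift: 80 × 16.3 = 1304
Adjusted estimate = 23,476 / 500 = 46.952 → 47.0%.

47.0%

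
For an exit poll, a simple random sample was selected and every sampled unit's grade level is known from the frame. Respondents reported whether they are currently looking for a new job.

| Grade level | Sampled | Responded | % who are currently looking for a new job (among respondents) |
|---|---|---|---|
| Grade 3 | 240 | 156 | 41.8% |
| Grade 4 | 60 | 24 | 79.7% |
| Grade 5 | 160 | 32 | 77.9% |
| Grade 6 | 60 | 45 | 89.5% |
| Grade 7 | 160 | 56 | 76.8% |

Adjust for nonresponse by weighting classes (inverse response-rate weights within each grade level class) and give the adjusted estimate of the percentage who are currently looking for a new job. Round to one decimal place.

Response rates by class: Grade 3 156/240 = 65%, Grade 4 24/60 = 40%, Grade 5 32/160 = 20%, Grade 6 45/60 = 75%, Grade 7 56/160 = 35%.
With weight = n_sampled/n_responded per class, the weighted class total is n_sampled:
  Grade 3: 240 × 41.8 = 10,032
  Grade 4: 60 × 79.7 = 4782
  Grade 5: 160 × 77.9 = 12,464
  Grade 6: 60 × 89.5 = 5370
  Grade 7: 160 × 76.8 = 12,288
Adjusted estimate = 44,936 / 680 = 66.0824 → 66.1%.

66.1%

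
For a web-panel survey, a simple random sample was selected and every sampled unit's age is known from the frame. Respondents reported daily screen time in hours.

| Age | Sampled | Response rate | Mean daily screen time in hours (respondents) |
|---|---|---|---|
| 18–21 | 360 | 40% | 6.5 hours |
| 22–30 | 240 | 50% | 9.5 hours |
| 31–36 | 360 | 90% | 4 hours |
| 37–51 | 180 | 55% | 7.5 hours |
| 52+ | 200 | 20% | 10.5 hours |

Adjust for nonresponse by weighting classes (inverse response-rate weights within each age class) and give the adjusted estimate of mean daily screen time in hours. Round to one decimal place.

Each respondent's weight = sampled/responded in their class; summing within a class gives n_sampled, so:
  18–21: 360 × 6.5 = 2340
  22–30: 240 × 9.5 = 2280
  31–36: 360 × 4 = 1440
  37–51: 180 × 7.5 = 1350
  52+: 200 × 10.5 = 2100
Adjusted estimate = 9510 / 1,340 = 7.09701 → 7.1.

7.1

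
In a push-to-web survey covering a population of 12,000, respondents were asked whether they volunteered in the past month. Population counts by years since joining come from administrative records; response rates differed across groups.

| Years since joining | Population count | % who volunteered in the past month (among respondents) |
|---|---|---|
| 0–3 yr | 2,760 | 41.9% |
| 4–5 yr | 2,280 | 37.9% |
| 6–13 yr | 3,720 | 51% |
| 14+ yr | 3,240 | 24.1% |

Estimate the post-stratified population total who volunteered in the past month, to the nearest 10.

Apply each group's respondent rate to its population count:
  0–3 yr: 2,760 × 41.9% = 1156.44
  4–5 yr: 2,280 × 37.9% = 864.12
  6–13 yr: 3,720 × 51% = 1897.2
  14+ yr: 3,240 × 24.1% = 780.84
Estimated total = 4698.6 → 4,700.

4,700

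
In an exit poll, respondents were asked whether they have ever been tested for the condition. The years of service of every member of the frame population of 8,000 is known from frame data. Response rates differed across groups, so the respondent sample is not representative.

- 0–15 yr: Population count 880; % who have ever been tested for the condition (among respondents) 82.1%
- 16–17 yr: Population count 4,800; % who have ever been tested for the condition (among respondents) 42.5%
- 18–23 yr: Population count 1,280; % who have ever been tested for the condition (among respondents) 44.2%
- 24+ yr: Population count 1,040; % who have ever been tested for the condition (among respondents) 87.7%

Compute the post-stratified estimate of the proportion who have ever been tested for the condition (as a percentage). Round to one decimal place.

53.0%

Each cell contributes population-share × respondent value:
  0–15 yr: (880/8,000) × 82.1 = 9.031
  16–17 yr: (4,800/8,000) × 42.5 = 25.5
  18–23 yr: (1,280/8,000) × 44.2 = 7.072
  24+ yr: (1,040/8,000) × 87.7 = 11.401
Post-stratified estimate = 53.004 → 53.0%.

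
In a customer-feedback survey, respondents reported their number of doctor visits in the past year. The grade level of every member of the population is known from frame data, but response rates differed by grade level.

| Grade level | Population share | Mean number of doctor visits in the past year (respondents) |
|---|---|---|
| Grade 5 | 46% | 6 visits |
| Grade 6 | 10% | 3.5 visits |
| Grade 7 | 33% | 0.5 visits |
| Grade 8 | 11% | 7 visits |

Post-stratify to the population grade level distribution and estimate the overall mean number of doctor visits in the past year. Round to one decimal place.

Post-stratification weights by population share, not respondent share:
  Grade 5: 0.46 × 6 = 2.76
  Grade 6: 0.1 × 3.5 = 0.35
  Grade 7: 0.33 × 0.5 = 0.165
  Grade 8: 0.11 × 7 = 0.77
Post-stratified estimate = 4.045 → 4.0.

4.0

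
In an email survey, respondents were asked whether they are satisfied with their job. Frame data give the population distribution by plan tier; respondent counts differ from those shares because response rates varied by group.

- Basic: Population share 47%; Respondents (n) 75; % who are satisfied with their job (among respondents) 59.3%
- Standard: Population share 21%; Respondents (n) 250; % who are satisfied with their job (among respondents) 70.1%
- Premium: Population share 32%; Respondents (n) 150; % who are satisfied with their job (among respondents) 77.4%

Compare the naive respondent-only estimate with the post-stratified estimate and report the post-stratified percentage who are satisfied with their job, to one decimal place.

67.4%

Naive respondent-only estimate (weights = respondent counts):
  (75/475)×59.3 + (250/475)×70.1 + (150/475)×77.4 = 70.7%
Post-stratified estimate weights by population shares:
  0.47×59.3 + 0.21×70.1 + 0.32×77.4 = 67.36%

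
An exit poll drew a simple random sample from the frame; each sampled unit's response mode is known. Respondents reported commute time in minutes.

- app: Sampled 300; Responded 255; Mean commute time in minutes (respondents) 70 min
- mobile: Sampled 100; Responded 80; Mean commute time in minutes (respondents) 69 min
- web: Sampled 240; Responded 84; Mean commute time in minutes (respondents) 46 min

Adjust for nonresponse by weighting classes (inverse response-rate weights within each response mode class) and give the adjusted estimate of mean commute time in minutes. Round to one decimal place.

60.8

Class response rates: app 255/300 = 85%, mobile 80/100 = 80%, web 84/240 = 35%.
Inverse-response-rate weighting restores each class to its sampled count, so class totals weight by n_sampled:
  app: 300 × 70 = 21,000
  mobile: 100 × 69 = 6900
  web: 240 × 46 = 11,040
Adjusted estimate = 38,940 / 640 = 60.8438 → 60.8.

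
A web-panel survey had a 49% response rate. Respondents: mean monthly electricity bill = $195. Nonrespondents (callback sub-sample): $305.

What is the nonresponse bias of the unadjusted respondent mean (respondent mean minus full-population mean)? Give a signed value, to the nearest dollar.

-$56

Nonresponse fraction = 1 − 0.49 = 0.51.
Bias = (nonresponse fraction) × (respondent mean − nonrespondent mean)
     = 0.51 × (195 − 305) = 0.51 × -110 = -56.1.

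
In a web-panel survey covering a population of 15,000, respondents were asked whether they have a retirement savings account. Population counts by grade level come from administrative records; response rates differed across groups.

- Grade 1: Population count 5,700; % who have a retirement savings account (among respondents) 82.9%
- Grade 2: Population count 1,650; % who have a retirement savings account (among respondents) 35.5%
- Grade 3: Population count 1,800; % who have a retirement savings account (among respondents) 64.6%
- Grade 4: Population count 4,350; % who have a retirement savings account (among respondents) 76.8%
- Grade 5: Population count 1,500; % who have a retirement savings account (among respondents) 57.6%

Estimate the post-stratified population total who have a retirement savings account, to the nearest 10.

10,680

Estimated count per cell = population count × respondent percentage:
  Grade 1: 5,700 × 82.9% = 4725.3
  Grade 2: 1,650 × 35.5% = 585.75
  Grade 3: 1,800 × 64.6% = 1162.8
  Grade 4: 4,350 × 76.8% = 3340.8
  Grade 5: 1,500 × 57.6% = 864
Estimated total = 10678.6 → 10,680.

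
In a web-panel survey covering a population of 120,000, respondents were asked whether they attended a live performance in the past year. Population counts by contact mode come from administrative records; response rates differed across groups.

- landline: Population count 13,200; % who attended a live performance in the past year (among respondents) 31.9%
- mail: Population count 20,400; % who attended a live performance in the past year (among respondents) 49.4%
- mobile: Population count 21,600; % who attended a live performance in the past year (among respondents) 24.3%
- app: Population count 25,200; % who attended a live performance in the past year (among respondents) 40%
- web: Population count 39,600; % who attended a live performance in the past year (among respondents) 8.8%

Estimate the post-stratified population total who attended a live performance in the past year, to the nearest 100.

Estimated count per cell = population count × respondent percentage:
  landline: 13,200 × 31.9% = 4210.8
  mail: 20,400 × 49.4% = 10077.6
  mobile: 21,600 × 24.3% = 5248.8
  app: 25,200 × 40% = 10,080
  web: 39,600 × 8.8% = 3484.8
Estimated total = 33,102 → 33,100.

33,100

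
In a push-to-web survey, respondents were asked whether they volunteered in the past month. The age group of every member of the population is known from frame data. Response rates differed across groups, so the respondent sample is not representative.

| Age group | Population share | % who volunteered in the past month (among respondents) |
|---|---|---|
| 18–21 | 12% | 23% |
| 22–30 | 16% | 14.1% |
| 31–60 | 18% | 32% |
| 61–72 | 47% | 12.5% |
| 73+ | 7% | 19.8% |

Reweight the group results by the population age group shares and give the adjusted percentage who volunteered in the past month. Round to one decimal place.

Reweight to the known age group distribution:
  18–21: 0.12 × 23 = 2.76
  22–30: 0.16 × 14.1 = 2.256
  31–60: 0.18 × 32 = 5.76
  61–72: 0.47 × 12.5 = 5.875
  73+: 0.07 × 19.8 = 1.386
Post-stratified estimate = 18.037 → 18.0%.

18.0%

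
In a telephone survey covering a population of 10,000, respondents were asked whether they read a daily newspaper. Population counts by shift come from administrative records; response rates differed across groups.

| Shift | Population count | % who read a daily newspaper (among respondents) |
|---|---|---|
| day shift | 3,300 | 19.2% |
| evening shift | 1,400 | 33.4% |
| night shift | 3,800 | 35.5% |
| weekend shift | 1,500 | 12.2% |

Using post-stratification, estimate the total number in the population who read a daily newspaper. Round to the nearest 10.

2,630

Apply each group's respondent rate to its population count:
  day shift: 3,300 × 19.2% = 633.6
  evening shift: 1,400 × 33.4% = 467.6
  night shift: 3,800 × 35.5% = 1349
  weekend shift: 1,500 × 12.2% = 183
Estimated total = 2633.2 → 2,630.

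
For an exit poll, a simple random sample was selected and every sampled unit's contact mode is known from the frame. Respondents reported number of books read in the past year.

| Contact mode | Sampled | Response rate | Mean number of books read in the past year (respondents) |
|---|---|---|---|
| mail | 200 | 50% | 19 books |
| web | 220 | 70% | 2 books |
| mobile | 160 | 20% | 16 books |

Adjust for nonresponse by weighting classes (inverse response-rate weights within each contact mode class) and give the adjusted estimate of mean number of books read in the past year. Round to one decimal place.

Inverse-response-rate weighting restores each class to its sampled count, so class totals weight by n_sampled:
  mail: 200 × 19 = 3800
  web: 220 × 2 = 440
  mobile: 160 × 16 = 2560
Adjusted estimate = 6800 / 580 = 11.7241 → 11.7.

11.7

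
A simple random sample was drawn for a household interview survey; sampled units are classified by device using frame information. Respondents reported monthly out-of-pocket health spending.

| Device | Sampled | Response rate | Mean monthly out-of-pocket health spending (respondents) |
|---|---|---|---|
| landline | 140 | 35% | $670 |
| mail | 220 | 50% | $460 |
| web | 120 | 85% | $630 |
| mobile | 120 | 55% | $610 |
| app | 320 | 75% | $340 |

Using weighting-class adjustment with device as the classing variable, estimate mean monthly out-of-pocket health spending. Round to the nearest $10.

Inverse-response-rate weighting restores each class to its sampled count, so class totals weight by n_sampled:
  landline: 140 × 670 = 93,800
  mail: 220 × 460 = 101,200
  web: 120 × 630 = 75,600
  mobile: 120 × 610 = 73,200
  app: 320 × 340 = 108,800
Adjusted estimate = 452,600 / 920 = 491.957 → $490.

$490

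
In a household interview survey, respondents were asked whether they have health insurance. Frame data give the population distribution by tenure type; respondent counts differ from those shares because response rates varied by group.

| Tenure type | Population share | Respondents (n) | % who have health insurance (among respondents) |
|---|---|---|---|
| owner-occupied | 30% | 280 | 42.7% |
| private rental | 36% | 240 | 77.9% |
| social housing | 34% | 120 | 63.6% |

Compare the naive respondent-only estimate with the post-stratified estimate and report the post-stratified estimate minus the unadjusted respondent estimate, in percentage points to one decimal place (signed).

+2.7 percentage points

Naive respondent-only estimate (weights = respondent counts):
  (280/640)×42.7 + (240/640)×77.9 + (120/640)×63.6 = 59.8188%
Reweighting by population tenure type shares:
  0.3×42.7 + 0.36×77.9 + 0.34×63.6 = 62.478%
Difference = 62.478 − 59.8188 = 2.6593 pp.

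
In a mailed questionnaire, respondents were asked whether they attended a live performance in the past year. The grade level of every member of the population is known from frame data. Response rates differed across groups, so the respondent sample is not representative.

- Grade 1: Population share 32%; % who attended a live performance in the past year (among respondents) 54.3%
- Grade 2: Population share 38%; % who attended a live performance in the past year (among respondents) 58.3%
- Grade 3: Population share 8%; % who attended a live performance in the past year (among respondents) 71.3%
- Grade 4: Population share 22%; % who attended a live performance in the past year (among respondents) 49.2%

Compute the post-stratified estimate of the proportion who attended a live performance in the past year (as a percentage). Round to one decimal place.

56.1%

Weight each group's respondent value by its population share:
  Grade 1: 0.32 × 54.3 = 17.376
  Grade 2: 0.38 × 58.3 = 22.154
  Grade 3: 0.08 × 71.3 = 5.704
  Grade 4: 0.22 × 49.2 = 10.824
Post-stratified estimate = 56.058 → 56.1%.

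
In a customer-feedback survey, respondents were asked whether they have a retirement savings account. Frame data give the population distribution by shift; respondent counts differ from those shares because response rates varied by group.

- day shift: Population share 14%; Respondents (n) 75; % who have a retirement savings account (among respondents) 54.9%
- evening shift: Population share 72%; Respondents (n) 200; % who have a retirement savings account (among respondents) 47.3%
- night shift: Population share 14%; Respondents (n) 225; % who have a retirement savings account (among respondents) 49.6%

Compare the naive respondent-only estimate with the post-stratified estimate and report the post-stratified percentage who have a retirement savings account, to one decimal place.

Naive respondent-only estimate (weights = respondent counts):
  (75/500)×54.9 + (200/500)×47.3 + (225/500)×49.6 = 49.475%
Reweighting by population shift shares:
  0.14×54.9 + 0.72×47.3 + 0.14×49.6 = 48.686%

48.7%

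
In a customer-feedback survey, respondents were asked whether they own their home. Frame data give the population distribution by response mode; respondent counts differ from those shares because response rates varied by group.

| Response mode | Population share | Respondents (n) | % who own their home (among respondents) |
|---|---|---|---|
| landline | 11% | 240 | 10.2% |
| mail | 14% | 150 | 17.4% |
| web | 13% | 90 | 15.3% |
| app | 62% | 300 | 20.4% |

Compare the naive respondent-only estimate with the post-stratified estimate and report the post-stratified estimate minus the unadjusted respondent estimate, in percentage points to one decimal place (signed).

Without adjustment, the pooled respondent share is:
  (240/780)×10.2 + (150/780)×17.4 + (90/780)×15.3 + (300/780)×20.4 = 16.0962%
Post-stratified estimate weights by population shares:
  0.11×10.2 + 0.14×17.4 + 0.13×15.3 + 0.62×20.4 = 18.195%
Difference = 18.195 − 16.0962 = 2.0988 pp.

+2.1 percentage points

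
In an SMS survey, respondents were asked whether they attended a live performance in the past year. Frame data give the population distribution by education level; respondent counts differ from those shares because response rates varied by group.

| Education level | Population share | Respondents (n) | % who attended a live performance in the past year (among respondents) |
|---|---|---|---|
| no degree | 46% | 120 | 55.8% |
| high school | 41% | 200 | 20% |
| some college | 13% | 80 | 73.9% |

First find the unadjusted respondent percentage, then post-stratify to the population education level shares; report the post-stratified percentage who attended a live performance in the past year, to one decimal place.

43.5%

Naive respondent-only estimate (weights = respondent counts):
  (120/400)×55.8 + (200/400)×20 + (80/400)×73.9 = 41.52%
Post-stratified estimate weights by population shares:
  0.46×55.8 + 0.41×20 + 0.13×73.9 = 43.475%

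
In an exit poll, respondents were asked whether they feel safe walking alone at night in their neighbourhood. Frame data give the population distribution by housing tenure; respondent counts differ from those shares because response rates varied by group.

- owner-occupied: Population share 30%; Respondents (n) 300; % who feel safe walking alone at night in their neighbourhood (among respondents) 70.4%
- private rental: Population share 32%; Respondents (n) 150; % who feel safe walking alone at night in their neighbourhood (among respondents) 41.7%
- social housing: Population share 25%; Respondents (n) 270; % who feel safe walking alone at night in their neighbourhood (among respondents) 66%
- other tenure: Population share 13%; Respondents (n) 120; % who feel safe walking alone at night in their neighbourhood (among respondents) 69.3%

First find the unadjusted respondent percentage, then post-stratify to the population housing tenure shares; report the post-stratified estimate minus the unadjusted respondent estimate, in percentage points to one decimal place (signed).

-3.7 percentage points

Without adjustment, the pooled respondent share is:
  (300/840)×70.4 + (150/840)×41.7 + (270/840)×66 + (120/840)×69.3 = 63.7036%
Post-stratified estimate weights by population shares:
  0.3×70.4 + 0.32×41.7 + 0.25×66 + 0.13×69.3 = 59.973%
Difference = 59.973 − 63.7036 = -3.7306 pp.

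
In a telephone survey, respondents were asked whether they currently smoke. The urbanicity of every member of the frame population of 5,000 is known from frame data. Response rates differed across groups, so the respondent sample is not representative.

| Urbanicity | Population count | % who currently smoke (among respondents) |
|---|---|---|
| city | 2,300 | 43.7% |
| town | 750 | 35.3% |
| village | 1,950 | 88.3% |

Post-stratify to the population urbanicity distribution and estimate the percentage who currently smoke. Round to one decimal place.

Each cell contributes population-share × respondent value:
  city: (2,300/5,000) × 43.7 = 20.102
  town: (750/5,000) × 35.3 = 5.295
  village: (1,950/5,000) × 88.3 = 34.437
Post-stratified estimate = 59.834 → 59.8%.

59.8%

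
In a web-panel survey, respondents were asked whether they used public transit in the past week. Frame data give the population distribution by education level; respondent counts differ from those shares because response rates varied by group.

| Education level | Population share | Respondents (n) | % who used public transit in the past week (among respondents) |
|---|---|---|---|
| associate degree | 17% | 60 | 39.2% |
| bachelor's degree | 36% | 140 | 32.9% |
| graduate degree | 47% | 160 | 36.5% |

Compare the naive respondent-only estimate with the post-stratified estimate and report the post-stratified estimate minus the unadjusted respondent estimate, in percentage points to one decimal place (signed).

+0.1 percentage points

Unadjusted (pooled respondent) estimate weights by respondent counts:
  (60/360)×39.2 + (140/360)×32.9 + (160/360)×36.5 = 35.55%
Post-stratifying to population shares instead:
  0.17×39.2 + 0.36×32.9 + 0.47×36.5 = 35.663%
Difference = 35.663 − 35.55 = 0.113 pp.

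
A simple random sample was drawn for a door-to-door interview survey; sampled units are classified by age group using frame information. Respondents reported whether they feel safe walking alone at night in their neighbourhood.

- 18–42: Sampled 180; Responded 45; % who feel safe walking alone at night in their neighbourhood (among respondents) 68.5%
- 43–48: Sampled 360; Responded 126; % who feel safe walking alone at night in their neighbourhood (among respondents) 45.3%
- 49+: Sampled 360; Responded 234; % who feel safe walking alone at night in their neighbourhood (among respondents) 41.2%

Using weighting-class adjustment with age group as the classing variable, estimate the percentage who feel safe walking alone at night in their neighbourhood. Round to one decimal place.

Class response rates: 18–42 45/180 = 25%, 43–48 126/360 = 35%, 49+ 234/360 = 65%.
Weighting each respondent by the inverse class response rate inflates each class back to its sampled size, so the class weight is n_sampled:
  18–42: 180 × 68.5 = 12,330
  43–48: 360 × 45.3 = 16308
  49+: 360 × 41.2 = 14832
Adjusted estimate = 43,470 / 900 = 48.3 → 48.3%.

48.3%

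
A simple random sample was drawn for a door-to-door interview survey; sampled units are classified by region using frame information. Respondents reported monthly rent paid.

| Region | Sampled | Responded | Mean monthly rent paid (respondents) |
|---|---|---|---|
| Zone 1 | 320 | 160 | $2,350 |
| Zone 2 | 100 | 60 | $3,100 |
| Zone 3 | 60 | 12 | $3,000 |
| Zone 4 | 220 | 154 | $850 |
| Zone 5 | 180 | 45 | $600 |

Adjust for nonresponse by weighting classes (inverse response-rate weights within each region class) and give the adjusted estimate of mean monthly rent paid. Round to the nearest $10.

Response rates by class: Zone 1 160/320 = 50%, Zone 2 60/100 = 60%, Zone 3 12/60 = 20%, Zone 4 154/220 = 70%, Zone 5 45/180 = 25%.
Weighting each respondent by the inverse class response rate inflates each class back to its sampled size, so the class weight is n_sampled:
  Zone 1: 320 × 2350 = 752,000
  Zone 2: 100 × 3100 = 310,000
  Zone 3: 60 × 3000 = 180,000
  Zone 4: 220 × 850 = 187,000
  Zone 5: 180 × 600 = 108,000
Adjusted estimate = 1,537,000 / 880 = 1746.59 → $1,750.

$1,750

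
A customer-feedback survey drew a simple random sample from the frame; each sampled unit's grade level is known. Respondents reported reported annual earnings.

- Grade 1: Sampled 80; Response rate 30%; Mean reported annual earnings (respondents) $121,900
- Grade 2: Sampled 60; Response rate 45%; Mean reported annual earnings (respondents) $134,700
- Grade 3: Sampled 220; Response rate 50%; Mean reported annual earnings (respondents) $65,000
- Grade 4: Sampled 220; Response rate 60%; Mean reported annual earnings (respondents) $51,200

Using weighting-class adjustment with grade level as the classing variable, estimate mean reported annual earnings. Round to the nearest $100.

$74,800

With weight = n_sampled/n_responded per class, the weighted class total is n_sampled:
  Grade 1: 80 × 121,900 = 9,752,000
  Grade 2: 60 × 134,700 = 8,082,000
  Grade 3: 220 × 65,000 = 14,300,000
  Grade 4: 220 × 51,200 = 11,264,000
Adjusted estimate = 43,398,000 / 580 = 74824.1 → $74,800.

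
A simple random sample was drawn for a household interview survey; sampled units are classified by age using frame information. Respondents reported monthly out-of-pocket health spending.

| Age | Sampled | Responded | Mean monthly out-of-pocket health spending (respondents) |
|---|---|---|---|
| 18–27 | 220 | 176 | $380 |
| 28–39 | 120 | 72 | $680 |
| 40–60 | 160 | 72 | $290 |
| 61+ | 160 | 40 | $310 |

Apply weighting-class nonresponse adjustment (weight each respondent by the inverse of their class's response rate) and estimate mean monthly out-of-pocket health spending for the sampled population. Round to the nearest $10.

Response rates by class: 18–27 176/220 = 80%, 28–39 72/120 = 60%, 40–60 72/160 = 45%, 61+ 40/160 = 25%.
Inverse-response-rate weighting restores each class to its sampled count, so class totals weight by n_sampled:
  18–27: 220 × 380 = 83,600
  28–39: 120 × 680 = 81,600
  40–60: 160 × 290 = 46,400
  61+: 160 × 310 = 49,600
Adjusted estimate = 261,200 / 660 = 395.758 → $400.

$400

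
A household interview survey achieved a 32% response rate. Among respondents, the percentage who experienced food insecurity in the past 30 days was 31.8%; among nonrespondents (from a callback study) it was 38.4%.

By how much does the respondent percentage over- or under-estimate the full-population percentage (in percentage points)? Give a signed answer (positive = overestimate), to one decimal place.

Nonresponse fraction = 1 − 0.32 = 0.68.
Bias = (nonresponse fraction) × (respondent percentage − nonrespondent percentage)
     = 0.68 × (31.8 − 38.4) = 0.68 × -6.6 = -4.488.

-4.5 percentage points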